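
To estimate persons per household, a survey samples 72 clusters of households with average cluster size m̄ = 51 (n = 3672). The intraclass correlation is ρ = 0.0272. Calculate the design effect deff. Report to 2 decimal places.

deff = 1 + (51 − 1)·0.0272 = 1 + 1.36 = 2.36.

2.36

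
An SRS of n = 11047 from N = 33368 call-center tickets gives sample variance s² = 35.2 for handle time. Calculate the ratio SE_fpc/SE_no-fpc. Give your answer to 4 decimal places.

f = n/N = 11047/33368 = 0.33106569.
SE_no-fpc = √(s²/n) = 0.056448077; SE_fpc = √((1−f)s²/n) = 0.046167982.
Ratio = √(1−f) = 0.81788404.

0.8179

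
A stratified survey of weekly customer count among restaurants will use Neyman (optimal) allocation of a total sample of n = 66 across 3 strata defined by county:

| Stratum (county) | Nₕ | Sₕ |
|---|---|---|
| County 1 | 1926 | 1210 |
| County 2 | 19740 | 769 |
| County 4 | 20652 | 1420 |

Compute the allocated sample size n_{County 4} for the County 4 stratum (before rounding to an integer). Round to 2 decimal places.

Neyman allocation: nₕ = n·NₕSₕ / Σⱼ NⱼSⱼ.
Σ NⱼSⱼ = 1926·1210 + 19740·769 + 20652·1420 = 4.683636 × 10^7.
n_{County 4} = 66·20652·1420 / (4.683636 × 10^7) = 41.32.

41.32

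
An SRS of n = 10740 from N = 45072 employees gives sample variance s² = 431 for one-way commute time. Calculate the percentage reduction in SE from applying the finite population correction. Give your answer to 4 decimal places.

12.7237

f = n/N = 10740/45072 = 0.23828541.
SE_no-fpc = √(s²/n) = 0.20032562; SE_fpc = √((1−f)s²/n) = 0.17483671.
Ratio = √(1−f) = 0.87276262. Reduction = 100·(1 − 0.87276262) = 12.7237%.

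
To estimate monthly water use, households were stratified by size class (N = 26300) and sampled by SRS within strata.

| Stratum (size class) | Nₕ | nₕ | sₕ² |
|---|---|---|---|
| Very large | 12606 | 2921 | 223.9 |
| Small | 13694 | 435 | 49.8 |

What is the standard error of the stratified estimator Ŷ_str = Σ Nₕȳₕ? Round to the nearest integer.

Var(Ŷ_str) = Σₕ Nₕ²(1 − fₕ)sₕ²/nₕ.
Very large: 12606²·(1 − 2921/12606)·223.9/2921 = 9.3583539 × 10^6.
Small: 13694²·(1 − 435/13694)·49.8/435 = 2.0786491 × 10^7.
Sum = 3.0144845 × 10^7.
SE = √(3.0144845 × 10^7) = 5490.

5490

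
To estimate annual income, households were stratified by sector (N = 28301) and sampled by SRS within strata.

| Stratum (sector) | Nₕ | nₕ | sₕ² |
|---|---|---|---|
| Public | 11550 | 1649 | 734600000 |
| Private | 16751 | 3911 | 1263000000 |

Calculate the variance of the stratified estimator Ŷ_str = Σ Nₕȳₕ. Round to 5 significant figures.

1.2040 × 10^14

Var(Ŷ_str) = Σₕ Nₕ²(1 − fₕ)sₕ²/nₕ.
Public: 11550²·(1 − 1649/11550)·734600000/1649 = 5.0943797 × 10^13.
Private: 16751²·(1 − 3911/16751)·1263000000/3911 = 6.9457844 × 10^13.
Sum = 1.2040164 × 10^14.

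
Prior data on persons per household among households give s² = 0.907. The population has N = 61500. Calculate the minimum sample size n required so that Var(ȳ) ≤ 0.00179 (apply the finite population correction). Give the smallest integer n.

Without fpc, n₀ = s²/D = 0.907/0.00179 = 506.7039.
With fpc, (1 − n/N)·s²/n ≤ D requires n ≥ n₀/(1 + n₀/N) = 506.7039/(1 + 506.7039/61500) = 502.5632.
Rounding up, n = 503.

503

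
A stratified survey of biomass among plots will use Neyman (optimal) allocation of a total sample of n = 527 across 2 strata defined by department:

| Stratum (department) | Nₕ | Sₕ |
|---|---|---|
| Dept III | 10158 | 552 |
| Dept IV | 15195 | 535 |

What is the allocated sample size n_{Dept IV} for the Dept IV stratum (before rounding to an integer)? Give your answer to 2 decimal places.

311.88

Neyman allocation: nₕ = n·NₕSₕ / Σⱼ NⱼSⱼ.
Σ NⱼSⱼ = 10158·552 + 15195·535 = 1.3736541 × 10^7.
n_{Dept IV} = 527·15195·535 / (1.3736541 × 10^7) = 311.88.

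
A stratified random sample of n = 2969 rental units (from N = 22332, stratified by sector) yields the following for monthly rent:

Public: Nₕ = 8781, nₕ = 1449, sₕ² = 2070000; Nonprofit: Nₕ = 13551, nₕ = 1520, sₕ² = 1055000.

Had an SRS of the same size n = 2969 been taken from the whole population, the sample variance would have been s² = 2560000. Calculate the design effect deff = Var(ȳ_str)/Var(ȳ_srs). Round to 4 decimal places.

Var(ȳ_str) = Σ Wₕ²(1−fₕ)sₕ²/nₕ with Wₕ = Nₕ/22332:
  Public: (8781/22332)²·(1−1449/8781)·2070000/1449 = 184.42218
  Nonprofit: (13551/22332)²·(1−1520/13551)·1055000/1520 = 226.89593
  → Var(ȳ_str) = 411.31811.
Var(ȳ_srs) = (1 − 2969/22332)·2560000/2969 = 747.60947.
deff = 411.31811 / 747.60947 = 0.5502.

0.5502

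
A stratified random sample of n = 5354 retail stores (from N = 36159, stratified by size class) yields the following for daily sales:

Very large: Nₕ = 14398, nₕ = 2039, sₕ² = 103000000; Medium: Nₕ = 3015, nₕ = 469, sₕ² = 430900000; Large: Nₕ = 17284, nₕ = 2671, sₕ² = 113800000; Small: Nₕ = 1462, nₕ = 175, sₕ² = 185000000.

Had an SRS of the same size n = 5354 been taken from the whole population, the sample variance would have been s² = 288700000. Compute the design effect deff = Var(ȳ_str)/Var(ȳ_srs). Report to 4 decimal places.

0.4794

Var(ȳ_str) = Σ Wₕ²(1−fₕ)sₕ²/nₕ with Wₕ = Nₕ/36159:
  Very large: (14398/36159)²·(1−2039/14398)·103000000/2039 = 6874.9996
  Medium: (3015/36159)²·(1−469/3015)·430900000/469 = 5394.0696
  Large: (17284/36159)²·(1−2671/17284)·113800000/2671 = 8230.3669
  Small: (1462/36159)²·(1−175/1462)·185000000/175 = 1521.3417
  → Var(ȳ_str) = 22020.778.
Var(ȳ_srs) = (1 − 5354/36159)·288700000/5354 = 45938.12.
deff = 22020.778 / 45938.12 = 0.4794.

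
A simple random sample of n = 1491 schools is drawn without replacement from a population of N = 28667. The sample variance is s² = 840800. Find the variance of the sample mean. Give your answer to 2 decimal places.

534.59

Under SRS without replacement, Var(ȳ) = (1 − f)·s²/n with f = n/N = 1491/28667 = 0.05201102.
Var(ȳ) = (1 − 0.05201102)·840800/1491 = 0.94798898·563.91683 = 534.58694.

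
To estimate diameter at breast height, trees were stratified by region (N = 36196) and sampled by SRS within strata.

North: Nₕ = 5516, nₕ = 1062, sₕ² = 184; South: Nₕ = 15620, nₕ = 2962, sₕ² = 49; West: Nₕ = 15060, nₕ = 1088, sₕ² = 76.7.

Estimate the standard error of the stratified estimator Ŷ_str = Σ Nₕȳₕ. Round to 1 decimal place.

4728.8

Var(Ŷ_str) = Σₕ Nₕ²(1 − fₕ)sₕ²/nₕ.
North: 5516²·(1 − 1062/5516)·184/1062 = 4.2566484 × 10^6.
South: 15620²·(1 − 2962/15620)·49/2962 = 3.2708238 × 10^6.
West: 15060²·(1 − 1088/15060)·76.7/1088 = 1.4833718 × 10^7.
Sum = 2.236119 × 10^7.
SE = √(2.236119 × 10^7) = 4728.8.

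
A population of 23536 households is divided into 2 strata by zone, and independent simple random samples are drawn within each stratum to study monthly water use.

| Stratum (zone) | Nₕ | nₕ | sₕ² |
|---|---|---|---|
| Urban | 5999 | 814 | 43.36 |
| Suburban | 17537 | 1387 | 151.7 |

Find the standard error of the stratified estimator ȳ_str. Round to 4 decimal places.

Var(ȳ_str) = Σₕ Wₕ²(1 − fₕ)sₕ²/nₕ with Wₕ = Nₕ/N, N = 23536.
Urban: Wₕ = 0.25488613; term = 0.25488613²·(1 − 0.13568928)·43.36/814 = 0.0029910742.
Suburban: Wₕ = 0.74511387; term = 0.74511387²·(1 − 0.07908992)·151.7/1387 = 0.055920576.
Sum = 0.05891165.
SE = √(0.05891165) = 0.2427.

0.2427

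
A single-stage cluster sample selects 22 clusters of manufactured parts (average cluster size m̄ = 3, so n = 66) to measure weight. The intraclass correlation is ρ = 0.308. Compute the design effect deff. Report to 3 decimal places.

deff = 1 + (3 − 1)·0.308 = 1 + 0.616 = 1.616.

1.616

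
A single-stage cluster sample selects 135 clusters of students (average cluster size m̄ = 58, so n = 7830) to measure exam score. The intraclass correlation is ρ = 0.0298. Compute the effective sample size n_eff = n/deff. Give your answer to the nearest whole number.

2902

deff = 1 + (58 − 1)·0.0298 = 1 + 1.6986 = 2.6986.
n_eff = 7830 / 2.6986 = 2902.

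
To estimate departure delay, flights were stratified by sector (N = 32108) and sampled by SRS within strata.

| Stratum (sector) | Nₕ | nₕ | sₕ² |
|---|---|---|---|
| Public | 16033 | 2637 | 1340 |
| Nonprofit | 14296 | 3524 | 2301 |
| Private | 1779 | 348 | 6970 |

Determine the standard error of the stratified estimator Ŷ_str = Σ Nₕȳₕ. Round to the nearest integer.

16146

Var(Ŷ_str) = Σₕ Nₕ²(1 − fₕ)sₕ²/nₕ.
Public: 16033²·(1 − 2637/16033)·1340/2637 = 1.0914016 × 10^8.
Nonprofit: 14296²·(1 − 3524/14296)·2301/3524 = 1.0055221 × 10^8.
Private: 1779²·(1 − 348/1779)·6970/348 = 5.0988134 × 10^7.
Sum = 2.606805 × 10^8.
SE = √(2.606805 × 10^8) = 16146.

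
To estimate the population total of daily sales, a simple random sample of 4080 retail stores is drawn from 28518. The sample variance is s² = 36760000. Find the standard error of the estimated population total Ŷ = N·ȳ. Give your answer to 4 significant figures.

2.506 × 10^6

Var(Ŷ) = N²·Var(ȳ) = N²·(1 − n/N)·s²/n.
f = 4080/28518 = 0.14306754; Var(ȳ) = 0.85693246·36760000/4080 = 7720.7935.
Var(Ŷ) = 28518² · 7720.7935 = 6.2791386 × 10^12.
SE(Ŷ) = √(6.2791386 × 10^12) = 2.506 × 10^6.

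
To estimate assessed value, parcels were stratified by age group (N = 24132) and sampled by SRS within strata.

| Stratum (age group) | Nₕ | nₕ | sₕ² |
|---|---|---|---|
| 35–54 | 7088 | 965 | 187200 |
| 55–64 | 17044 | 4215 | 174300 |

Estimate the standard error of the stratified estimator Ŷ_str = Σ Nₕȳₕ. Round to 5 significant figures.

Var(Ŷ_str) = Σₕ Nₕ²(1 − fₕ)sₕ²/nₕ.
35–54: 7088²·(1 − 965/7088)·187200/965 = 8.4191161 × 10^9.
55–64: 17044²·(1 − 4215/17044)·174300/4215 = 9.0419924 × 10^9.
Sum = 1.7461109 × 10^10.
SE = √(1.7461109 × 10^10) = 132140.

132140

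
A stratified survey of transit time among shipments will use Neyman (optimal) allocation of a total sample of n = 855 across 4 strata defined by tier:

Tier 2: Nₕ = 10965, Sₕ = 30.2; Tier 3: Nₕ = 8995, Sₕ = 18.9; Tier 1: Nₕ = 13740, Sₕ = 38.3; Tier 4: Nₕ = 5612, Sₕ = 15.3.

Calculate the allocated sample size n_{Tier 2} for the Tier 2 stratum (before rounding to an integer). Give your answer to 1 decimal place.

Neyman allocation: nₕ = n·NₕSₕ / Σⱼ NⱼSⱼ.
Σ NⱼSⱼ = 10965·30.2 + 8995·18.9 + 13740·38.3 + 5612·15.3 = 1.1132541 × 10^6.
n_{Tier 2} = 855·10965·30.2 / (1.1132541 × 10^6) = 254.3.

254.3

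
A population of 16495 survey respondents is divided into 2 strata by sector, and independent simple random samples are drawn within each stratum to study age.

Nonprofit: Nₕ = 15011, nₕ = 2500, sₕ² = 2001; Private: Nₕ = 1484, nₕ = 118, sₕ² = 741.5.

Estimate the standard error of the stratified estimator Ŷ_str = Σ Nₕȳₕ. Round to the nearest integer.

Var(Ŷ_str) = Σₕ Nₕ²(1 − fₕ)sₕ²/nₕ.
Nonprofit: 15011²·(1 − 2500/15011)·2001/2500 = 1.5031722 × 10^8.
Private: 1484²·(1 − 118/1484)·741.5/118 = 1.2738367 × 10^7.
Sum = 1.6305559 × 10^8.
SE = √(1.6305559 × 10^8) = 12769.

12769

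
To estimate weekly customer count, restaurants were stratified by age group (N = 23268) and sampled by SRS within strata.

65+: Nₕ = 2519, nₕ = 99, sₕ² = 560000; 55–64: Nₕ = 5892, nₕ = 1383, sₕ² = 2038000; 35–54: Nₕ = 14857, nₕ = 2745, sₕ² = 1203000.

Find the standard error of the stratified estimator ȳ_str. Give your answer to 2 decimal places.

Var(ȳ_str) = Σₕ Wₕ²(1 − fₕ)sₕ²/nₕ with Wₕ = Nₕ/N, N = 23268.
65+: Wₕ = 0.10826027; term = 0.10826027²·(1 − 0.03930131)·560000/99 = 63.691028.
55–64: Wₕ = 0.25322331; term = 0.25322331²·(1 − 0.23472505)·2038000/1383 = 72.311415.
35–54: Wₕ = 0.63851642; term = 0.63851642²·(1 − 0.18476139)·1203000/2745 = 145.66397.
Sum = 281.66641.
SE = √(281.66641) = 16.78.

16.78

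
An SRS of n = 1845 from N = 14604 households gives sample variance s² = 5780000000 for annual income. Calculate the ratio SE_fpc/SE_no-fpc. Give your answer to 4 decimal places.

0.9347

f = n/N = 1845/14604 = 0.12633525.
SE_no-fpc = √(s²/n) = 1769.9693; SE_fpc = √((1−f)s²/n) = 1654.3909.
Ratio = √(1−f) = 0.93470035.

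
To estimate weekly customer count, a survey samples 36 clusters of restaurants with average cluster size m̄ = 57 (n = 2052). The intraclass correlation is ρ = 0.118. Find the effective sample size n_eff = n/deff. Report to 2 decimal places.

deff = 1 + (57 − 1)·0.118 = 1 + 6.608 = 7.608.
n_eff = 2052 / 7.608 = 269.72.

269.72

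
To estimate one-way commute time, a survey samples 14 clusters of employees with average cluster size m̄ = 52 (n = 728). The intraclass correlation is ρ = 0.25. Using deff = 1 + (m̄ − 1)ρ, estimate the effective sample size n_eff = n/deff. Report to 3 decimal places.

deff = 1 + (52 − 1)·0.25 = 1 + 12.75 = 13.75.
n_eff = 728 / 13.75 = 52.945.

52.945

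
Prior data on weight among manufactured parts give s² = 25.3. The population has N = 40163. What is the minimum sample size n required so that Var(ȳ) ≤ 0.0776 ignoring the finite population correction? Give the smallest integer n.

Without fpc, n₀ = s²/D = 25.3/0.0776 = 326.0309.
Rounding up, n = 327.

327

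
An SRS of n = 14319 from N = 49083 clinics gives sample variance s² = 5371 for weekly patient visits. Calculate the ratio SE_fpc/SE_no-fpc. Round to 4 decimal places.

0.8416

f = n/N = 14319/49083 = 0.29173033.
SE_no-fpc = √(s²/n) = 0.61245084; SE_fpc = √((1−f)s²/n) = 0.51543102.
Ratio = √(1−f) = 0.84158759.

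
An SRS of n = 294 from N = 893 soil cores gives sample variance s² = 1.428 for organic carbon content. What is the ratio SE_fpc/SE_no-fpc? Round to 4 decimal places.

f = n/N = 294/893 = 0.32922732.
SE_no-fpc = √(s²/n) = 0.069693205; SE_fpc = √((1−f)s²/n) = 0.057079232.
Ratio = √(1−f) = 0.81900713.

0.8190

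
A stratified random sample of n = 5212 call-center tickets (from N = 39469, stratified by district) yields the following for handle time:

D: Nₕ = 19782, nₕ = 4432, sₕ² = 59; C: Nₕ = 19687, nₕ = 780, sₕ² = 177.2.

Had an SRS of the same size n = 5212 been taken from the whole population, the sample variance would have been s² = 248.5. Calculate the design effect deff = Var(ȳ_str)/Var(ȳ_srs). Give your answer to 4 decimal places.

Var(ȳ_str) = Σ Wₕ²(1−fₕ)sₕ²/nₕ with Wₕ = Nₕ/39469:
  D: (19782/39469)²·(1−4432/19782)·59/4432 = 0.0025948878
  C: (19687/39469)²·(1−780/19687)·177.2/780 = 0.054282399
  → Var(ȳ_str) = 0.056877287.
Var(ȳ_srs) = (1 − 5212/39469)·248.5/5212 = 0.041382354.
deff = 0.056877287 / 0.041382354 = 1.3744.

1.3744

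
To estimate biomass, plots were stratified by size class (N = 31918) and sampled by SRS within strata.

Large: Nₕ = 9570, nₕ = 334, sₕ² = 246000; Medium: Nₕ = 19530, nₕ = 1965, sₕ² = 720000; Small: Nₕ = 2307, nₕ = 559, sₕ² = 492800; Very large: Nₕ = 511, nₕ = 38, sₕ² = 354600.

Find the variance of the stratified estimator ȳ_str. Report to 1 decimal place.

Var(ȳ_str) = Σₕ Wₕ²(1 − fₕ)sₕ²/nₕ with Wₕ = Nₕ/N, N = 31918.
Large: Wₕ = 0.29983082; term = 0.29983082²·(1 − 0.03490073)·246000/334 = 63.90181.
Medium: Wₕ = 0.61188044; term = 0.61188044²·(1 − 0.10061444)·720000/1965 = 123.3812.
Small: Wₕ = 0.07227896; term = 0.07227896²·(1 − 0.24230603)·492800/559 = 3.4896074.
Very large: Wₕ = 0.01600978; term = 0.01600978²·(1 − 0.07436399)·354600/38 = 2.2139399.
Sum = 192.98656.

193.0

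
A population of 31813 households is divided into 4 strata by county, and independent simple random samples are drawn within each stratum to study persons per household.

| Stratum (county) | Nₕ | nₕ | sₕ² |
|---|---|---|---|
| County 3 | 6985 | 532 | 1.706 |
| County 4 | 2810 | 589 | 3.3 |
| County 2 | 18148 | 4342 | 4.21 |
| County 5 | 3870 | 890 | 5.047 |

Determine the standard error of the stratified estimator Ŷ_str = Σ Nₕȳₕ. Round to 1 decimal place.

698.5

Var(Ŷ_str) = Σₕ Nₕ²(1 − fₕ)sₕ²/nₕ.
County 3: 6985²·(1 − 532/6985)·1.706/532 = 144542.47.
County 4: 2810²·(1 − 589/2810)·3.3/589 = 34966.61.
County 2: 18148²·(1 − 4342/18148)·4.21/4342 = 242934.34.
County 5: 3870²·(1 − 890/3870)·5.047/890 = 65398.913.
Sum = 487842.33.
SE = √(487842.33) = 698.5.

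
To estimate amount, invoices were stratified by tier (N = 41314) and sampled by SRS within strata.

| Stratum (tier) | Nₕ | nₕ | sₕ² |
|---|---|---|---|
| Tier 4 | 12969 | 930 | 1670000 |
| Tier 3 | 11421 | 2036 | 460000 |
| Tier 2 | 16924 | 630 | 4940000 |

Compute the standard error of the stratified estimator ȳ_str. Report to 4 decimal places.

38.0170

Var(ȳ_str) = Σₕ Wₕ²(1 − fₕ)sₕ²/nₕ with Wₕ = Nₕ/N, N = 41314.
Tier 4: Wₕ = 0.31391296; term = 0.31391296²·(1 − 0.07170946)·1670000/930 = 164.26156.
Tier 3: Wₕ = 0.27644382; term = 0.27644382²·(1 − 0.17826810)·460000/2036 = 14.188091.
Tier 2: Wₕ = 0.40964322; term = 0.40964322²·(1 − 0.03722524)·4940000/630 = 1266.8425.
Sum = 1445.2922.
SE = √(1445.2922) = 38.0170.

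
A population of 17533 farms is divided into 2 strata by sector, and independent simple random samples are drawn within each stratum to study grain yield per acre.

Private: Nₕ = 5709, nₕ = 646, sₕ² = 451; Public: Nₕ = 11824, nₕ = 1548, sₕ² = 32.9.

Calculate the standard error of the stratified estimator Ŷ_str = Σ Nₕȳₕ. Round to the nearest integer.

Var(Ŷ_str) = Σₕ Nₕ²(1 − fₕ)sₕ²/nₕ.
Private: 5709²·(1 − 646/5709)·451/646 = 2.0179574 × 10^7.
Public: 11824²·(1 − 1548/11824)·32.9/1548 = 2.5823402 × 10^6.
Sum = 2.2761914 × 10^7.
SE = √(2.2761914 × 10^7) = 4771.

4771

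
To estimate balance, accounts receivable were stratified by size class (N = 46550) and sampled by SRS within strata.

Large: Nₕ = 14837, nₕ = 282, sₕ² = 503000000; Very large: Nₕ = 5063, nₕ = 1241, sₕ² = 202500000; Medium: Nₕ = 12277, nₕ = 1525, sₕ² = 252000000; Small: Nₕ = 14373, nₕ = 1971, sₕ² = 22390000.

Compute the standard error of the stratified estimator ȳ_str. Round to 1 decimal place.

436.1

Var(ȳ_str) = Σₕ Wₕ²(1 − fₕ)sₕ²/nₕ with Wₕ = Nₕ/N, N = 46550.
Large: Wₕ = 0.31873255; term = 0.31873255²·(1 − 0.01900654)·503000000/282 = 177761.54.
Very large: Wₕ = 0.10876477; term = 0.10876477²·(1 − 0.24511159)·202500000/1241 = 1457.1776.
Medium: Wₕ = 0.26373792; term = 0.26373792²·(1 − 0.12421601)·252000000/1525 = 10066.369.
Small: Wₕ = 0.30876477; term = 0.30876477²·(1 − 0.13713212)·22390000/1971 = 934.47406.
Sum = 190219.56.
SE = √(190219.56) = 436.1.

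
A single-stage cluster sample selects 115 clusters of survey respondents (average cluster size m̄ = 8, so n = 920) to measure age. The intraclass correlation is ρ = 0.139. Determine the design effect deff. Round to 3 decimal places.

1.973

deff = 1 + (8 − 1)·0.139 = 1 + 0.973 = 1.973.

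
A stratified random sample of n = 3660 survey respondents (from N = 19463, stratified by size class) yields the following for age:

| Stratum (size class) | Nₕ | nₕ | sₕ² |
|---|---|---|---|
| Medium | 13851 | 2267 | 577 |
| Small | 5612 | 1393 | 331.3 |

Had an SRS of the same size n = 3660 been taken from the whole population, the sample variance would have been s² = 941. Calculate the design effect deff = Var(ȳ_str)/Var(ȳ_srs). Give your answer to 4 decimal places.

0.5876

Var(ȳ_str) = Σ Wₕ²(1−fₕ)sₕ²/nₕ with Wₕ = Nₕ/19463:
  Medium: (13851/19463)²·(1−2267/13851)·577/2267 = 0.10780637
  Small: (5612/19463)²·(1−1393/5612)·331.3/1393 = 0.014865446
  → Var(ȳ_str) = 0.12267182.
Var(ȳ_srs) = (1 − 3660/19463)·941/3660 = 0.20875568.
deff = 0.12267182 / 0.20875568 = 0.5876.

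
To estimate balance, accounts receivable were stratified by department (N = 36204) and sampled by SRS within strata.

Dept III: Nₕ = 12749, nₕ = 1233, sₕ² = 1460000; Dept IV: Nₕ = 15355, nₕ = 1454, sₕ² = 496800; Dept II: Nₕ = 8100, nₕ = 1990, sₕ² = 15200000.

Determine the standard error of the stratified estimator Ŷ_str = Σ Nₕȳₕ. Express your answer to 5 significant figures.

Var(Ŷ_str) = Σₕ Nₕ²(1 − fₕ)sₕ²/nₕ.
Dept III: 12749²·(1 − 1233/12749)·1460000/1233 = 1.7384714 × 10^11.
Dept IV: 15355²·(1 − 1454/15355)·496800/1454 = 7.2931147 × 10^10.
Dept II: 8100²·(1 − 1990/8100)·15200000/1990 = 3.7802171 × 10^11.
Sum = 6.248 × 10^11.
SE = √(6.248 × 10^11) = 790440.

790440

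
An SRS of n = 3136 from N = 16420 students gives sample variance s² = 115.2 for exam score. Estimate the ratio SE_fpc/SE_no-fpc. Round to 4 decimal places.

f = n/N = 3136/16420 = 0.19098660.
SE_no-fpc = √(s²/n) = 0.19166297; SE_fpc = √((1−f)s²/n) = 0.17239159.
Ratio = √(1−f) = 0.89945172.

0.8995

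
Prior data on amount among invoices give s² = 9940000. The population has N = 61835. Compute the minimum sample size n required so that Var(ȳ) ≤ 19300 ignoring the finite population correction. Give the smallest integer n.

Without fpc, n₀ = s²/D = 9940000/19300 = 515.0259.
Rounding up, n = 516.

516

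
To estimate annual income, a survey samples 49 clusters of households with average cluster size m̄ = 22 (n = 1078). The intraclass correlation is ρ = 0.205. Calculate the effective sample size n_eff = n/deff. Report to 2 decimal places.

203.20

deff = 1 + (22 − 1)·0.205 = 1 + 4.305 = 5.305.
n_eff = 1078 / 5.305 = 203.20.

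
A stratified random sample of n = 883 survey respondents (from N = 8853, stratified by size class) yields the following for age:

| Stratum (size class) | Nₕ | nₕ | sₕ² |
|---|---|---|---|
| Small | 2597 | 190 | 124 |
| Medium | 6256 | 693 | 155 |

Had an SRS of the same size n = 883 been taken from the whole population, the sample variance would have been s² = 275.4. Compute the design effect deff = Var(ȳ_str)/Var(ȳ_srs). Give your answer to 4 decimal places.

0.5391

Var(ȳ_str) = Σ Wₕ²(1−fₕ)sₕ²/nₕ with Wₕ = Nₕ/8853:
  Small: (2597/8853)²·(1−190/2597)·124/190 = 0.052051733
  Medium: (6256/8853)²·(1−693/6256)·155/693 = 0.099316941
  → Var(ȳ_str) = 0.15136867.
Var(ȳ_srs) = (1 − 883/8853)·275.4/883 = 0.28078318.
deff = 0.15136867 / 0.28078318 = 0.5391.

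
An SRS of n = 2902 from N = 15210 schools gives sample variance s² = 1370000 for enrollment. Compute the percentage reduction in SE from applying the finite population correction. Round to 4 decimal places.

10.0442

f = n/N = 2902/15210 = 0.19079553.
SE_no-fpc = √(s²/n) = 21.727591; SE_fpc = √((1−f)s²/n) = 19.545227.
Ratio = √(1−f) = 0.89955793. Reduction = 100·(1 − 0.89955793) = 10.0442%.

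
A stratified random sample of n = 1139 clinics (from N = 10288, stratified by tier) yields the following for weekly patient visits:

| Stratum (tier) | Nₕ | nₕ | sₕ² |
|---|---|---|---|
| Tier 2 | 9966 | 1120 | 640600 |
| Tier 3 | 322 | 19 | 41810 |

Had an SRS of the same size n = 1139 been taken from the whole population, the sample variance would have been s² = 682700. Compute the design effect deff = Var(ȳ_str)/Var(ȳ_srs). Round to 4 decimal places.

Var(ȳ_str) = Σ Wₕ²(1−fₕ)sₕ²/nₕ with Wₕ = Nₕ/10288:
  Tier 2: (9966/10288)²·(1−1120/9966)·640600/1120 = 476.40336
  Tier 3: (322/10288)²·(1−19/322)·41810/19 = 2.0284446
  → Var(ȳ_str) = 478.4318.
Var(ȳ_srs) = (1 − 1139/10288)·682700/1139 = 533.02656.
deff = 478.4318 / 533.02656 = 0.8976.

0.8976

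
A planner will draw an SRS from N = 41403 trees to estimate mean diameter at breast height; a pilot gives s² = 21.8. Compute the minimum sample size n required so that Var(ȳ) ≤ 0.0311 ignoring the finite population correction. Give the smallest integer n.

701

Without fpc, n₀ = s²/D = 21.8/0.0311 = 700.9646.
Rounding up, n = 701.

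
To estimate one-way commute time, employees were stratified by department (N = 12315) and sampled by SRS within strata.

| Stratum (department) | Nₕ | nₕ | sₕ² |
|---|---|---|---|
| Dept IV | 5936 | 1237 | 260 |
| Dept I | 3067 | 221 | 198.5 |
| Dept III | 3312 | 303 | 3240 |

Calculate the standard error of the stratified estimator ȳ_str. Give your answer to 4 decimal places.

0.8905

Var(ȳ_str) = Σₕ Wₕ²(1 − fₕ)sₕ²/nₕ with Wₕ = Nₕ/N, N = 12315.
Dept IV: Wₕ = 0.48201380; term = 0.48201380²·(1 − 0.20838949)·260/1237 = 0.038657535.
Dept I: Wₕ = 0.24904588; term = 0.24904588²·(1 − 0.07205739)·198.5/221 = 0.051694945.
Dept III: Wₕ = 0.26894032; term = 0.26894032²·(1 − 0.09148551)·3240/303 = 0.70266135.
Sum = 0.79301383.
SE = √(0.79301383) = 0.8905.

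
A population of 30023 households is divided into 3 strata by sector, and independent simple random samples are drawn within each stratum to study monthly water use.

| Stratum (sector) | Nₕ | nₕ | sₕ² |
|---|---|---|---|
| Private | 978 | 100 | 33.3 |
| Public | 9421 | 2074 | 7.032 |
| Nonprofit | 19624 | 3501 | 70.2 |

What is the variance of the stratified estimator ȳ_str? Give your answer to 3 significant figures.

0.00762

Var(ȳ_str) = Σₕ Wₕ²(1 − fₕ)sₕ²/nₕ with Wₕ = Nₕ/N, N = 30023.
Private: Wₕ = 0.03257503; term = 0.03257503²·(1 − 0.10224949)·33.3/100 = 3.1722648 × 10^-4.
Public: Wₕ = 0.31379276; term = 0.31379276²·(1 − 0.22014648)·7.032/2074 = 2.6035683 × 10^-4.
Nonprofit: Wₕ = 0.65363222; term = 0.65363222²·(1 − 0.17840400)·70.2/3501 = 0.0070383396.
Sum = 0.0076159229.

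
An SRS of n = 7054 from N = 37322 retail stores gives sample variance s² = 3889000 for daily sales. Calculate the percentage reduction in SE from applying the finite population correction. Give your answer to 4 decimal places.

f = n/N = 7054/37322 = 0.18900380.
SE_no-fpc = √(s²/n) = 23.48017; SE_fpc = √((1−f)s²/n) = 21.145144.
Ratio = √(1−f) = 0.90055327. Reduction = 100·(1 − 0.90055327) = 9.9447%.

9.9447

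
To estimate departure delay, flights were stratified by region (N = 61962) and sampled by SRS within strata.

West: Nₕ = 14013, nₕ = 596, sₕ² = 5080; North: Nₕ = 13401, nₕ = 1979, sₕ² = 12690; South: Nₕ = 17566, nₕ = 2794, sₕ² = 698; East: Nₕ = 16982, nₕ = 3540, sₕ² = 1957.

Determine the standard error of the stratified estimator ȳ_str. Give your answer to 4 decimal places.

0.8502

Var(ȳ_str) = Σₕ Wₕ²(1 − fₕ)sₕ²/nₕ with Wₕ = Nₕ/N, N = 61962.
West: Wₕ = 0.22615474; term = 0.22615474²·(1 − 0.04253193)·5080/596 = 0.41740067.
North: Wₕ = 0.21627772; term = 0.21627772²·(1 − 0.14767555)·12690/1979 = 0.25564914.
South: Wₕ = 0.28349634; term = 0.28349634²·(1 − 0.15905727)·698/2794 = 0.016884583.
East: Wₕ = 0.27407120; term = 0.27407120²·(1 − 0.20845601)·1957/3540 = 0.032869223.
Sum = 0.72280362.
SE = √(0.72280362) = 0.8502.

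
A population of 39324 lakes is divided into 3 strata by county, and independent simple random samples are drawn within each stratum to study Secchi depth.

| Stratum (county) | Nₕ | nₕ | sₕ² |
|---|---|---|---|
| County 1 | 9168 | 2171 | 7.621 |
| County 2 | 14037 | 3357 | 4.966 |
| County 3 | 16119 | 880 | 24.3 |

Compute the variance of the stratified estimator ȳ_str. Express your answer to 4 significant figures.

0.004675

Var(ȳ_str) = Σₕ Wₕ²(1 − fₕ)sₕ²/nₕ with Wₕ = Nₕ/N, N = 39324.
County 1: Wₕ = 0.23314007; term = 0.23314007²·(1 − 0.23680192)·7.621/2171 = 1.4562074 × 10^-4.
County 2: Wₕ = 0.35695758; term = 0.35695758²·(1 − 0.23915367)·4.966/3357 = 1.4341202 × 10^-4.
County 3: Wₕ = 0.40990235; term = 0.40990235²·(1 − 0.05459396)·24.3/880 = 0.004386345.
Sum = 0.0046753778.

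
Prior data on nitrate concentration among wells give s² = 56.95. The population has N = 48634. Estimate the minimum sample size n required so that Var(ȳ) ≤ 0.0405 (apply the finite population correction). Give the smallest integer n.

1367

Without fpc, n₀ = s²/D = 56.95/0.0405 = 1406.1728.
With fpc, (1 − n/N)·s²/n ≤ D requires n ≥ n₀/(1 + n₀/N) = 1406.1728/(1 + 1406.1728/48634) = 1366.6581.
Rounding up, n = 1367.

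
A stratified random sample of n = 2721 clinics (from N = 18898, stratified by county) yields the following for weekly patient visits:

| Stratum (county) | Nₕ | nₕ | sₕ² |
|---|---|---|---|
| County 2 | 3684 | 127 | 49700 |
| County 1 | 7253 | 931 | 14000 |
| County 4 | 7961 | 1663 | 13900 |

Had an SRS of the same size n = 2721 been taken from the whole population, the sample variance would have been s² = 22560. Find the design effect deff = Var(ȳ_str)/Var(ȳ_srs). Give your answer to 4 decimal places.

Var(ȳ_str) = Σ Wₕ²(1−fₕ)sₕ²/nₕ with Wₕ = Nₕ/18898:
  County 2: (3684/18898)²·(1−127/3684)·49700/127 = 14.359009
  County 1: (7253/18898)²·(1−931/7253)·14000/931 = 1.930718
  County 4: (7961/18898)²·(1−1663/7961)·13900/1663 = 1.1734407
  → Var(ȳ_str) = 17.463168.
Var(ȳ_srs) = (1 − 2721/18898)·22560/2721 = 7.0972923.
deff = 17.463168 / 7.0972923 = 2.4605.

2.4605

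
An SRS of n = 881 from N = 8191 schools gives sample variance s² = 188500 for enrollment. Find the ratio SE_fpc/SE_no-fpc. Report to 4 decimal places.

f = n/N = 881/8191 = 0.10755707.
SE_no-fpc = √(s²/n) = 14.62742; SE_fpc = √((1−f)s²/n) = 13.818406.
Ratio = √(1−f) = 0.94469197.

0.9447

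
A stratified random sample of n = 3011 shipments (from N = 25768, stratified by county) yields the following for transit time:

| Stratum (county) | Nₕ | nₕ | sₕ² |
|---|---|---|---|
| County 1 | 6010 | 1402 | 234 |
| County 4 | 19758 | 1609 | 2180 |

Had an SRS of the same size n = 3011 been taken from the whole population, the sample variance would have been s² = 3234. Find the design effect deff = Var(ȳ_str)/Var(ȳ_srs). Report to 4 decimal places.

Var(ȳ_str) = Σ Wₕ²(1−fₕ)sₕ²/nₕ with Wₕ = Nₕ/25768:
  County 1: (6010/25768)²·(1−1402/6010)·234/1402 = 0.0069613483
  County 4: (19758/25768)²·(1−1609/19758)·2180/1609 = 0.73170278
  → Var(ȳ_str) = 0.73866413.
Var(ȳ_srs) = (1 − 3011/25768)·3234/3011 = 0.94855727.
deff = 0.73866413 / 0.94855727 = 0.7787.

0.7787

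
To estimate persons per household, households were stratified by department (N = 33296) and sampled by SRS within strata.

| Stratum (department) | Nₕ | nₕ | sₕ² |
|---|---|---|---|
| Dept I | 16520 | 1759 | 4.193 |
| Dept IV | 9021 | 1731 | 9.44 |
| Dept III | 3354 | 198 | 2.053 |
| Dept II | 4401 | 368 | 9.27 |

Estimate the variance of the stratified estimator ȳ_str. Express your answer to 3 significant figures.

0.00135

Var(ȳ_str) = Σₕ Wₕ²(1 − fₕ)sₕ²/nₕ with Wₕ = Nₕ/N, N = 33296.
Dept I: Wₕ = 0.49615569; term = 0.49615569²·(1 − 0.10647700)·4.193/1759 = 5.2432519 × 10^-4.
Dept IV: Wₕ = 0.27093345; term = 0.27093345²·(1 − 0.19188560)·9.44/1731 = 3.2349905 × 10^-4.
Dept III: Wₕ = 0.10073282; term = 0.10073282²·(1 − 0.05903399)·2.053/198 = 9.9001024 × 10^-5.
Dept II: Wₕ = 0.13217804; term = 0.13217804²·(1 − 0.08361736)·9.27/368 = 4.0329922 × 10^-4.
Sum = 0.0013501245.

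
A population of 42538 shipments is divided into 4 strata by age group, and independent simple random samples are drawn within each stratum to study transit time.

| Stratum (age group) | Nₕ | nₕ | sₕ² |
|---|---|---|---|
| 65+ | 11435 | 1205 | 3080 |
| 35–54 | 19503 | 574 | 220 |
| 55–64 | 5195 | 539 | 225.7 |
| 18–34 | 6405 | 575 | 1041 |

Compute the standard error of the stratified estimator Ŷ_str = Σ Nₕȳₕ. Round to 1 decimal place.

22764.7

Var(Ŷ_str) = Σₕ Nₕ²(1 − fₕ)sₕ²/nₕ.
65+: 11435²·(1 − 1205/11435)·3080/1205 = 2.9900295 × 10^8.
35–54: 19503²·(1 − 574/19503)·220/574 = 1.414946 × 10^8.
55–64: 5195²·(1 − 539/5195)·225.7/539 = 1.0128411 × 10^7.
18–34: 6405²·(1 − 575/6405)·1041/575 = 6.7603717 × 10^7.
Sum = 5.1822968 × 10^8.
SE = √(5.1822968 × 10^8) = 22764.7.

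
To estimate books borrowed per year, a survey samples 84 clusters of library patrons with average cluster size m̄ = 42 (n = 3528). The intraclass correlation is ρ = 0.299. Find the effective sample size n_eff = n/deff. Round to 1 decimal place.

deff = 1 + (42 − 1)·0.299 = 1 + 12.259 = 13.259.
n_eff = 3528 / 13.259 = 266.1.

266.1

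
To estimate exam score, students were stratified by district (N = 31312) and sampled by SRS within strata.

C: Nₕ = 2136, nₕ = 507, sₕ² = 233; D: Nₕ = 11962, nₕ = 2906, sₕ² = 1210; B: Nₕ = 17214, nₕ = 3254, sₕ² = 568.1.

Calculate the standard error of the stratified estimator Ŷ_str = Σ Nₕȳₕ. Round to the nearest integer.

9416

Var(Ŷ_str) = Σₕ Nₕ²(1 − fₕ)sₕ²/nₕ.
C: 2136²·(1 − 507/2136)·233/507 = 1.5990804 × 10^6.
D: 11962²·(1 − 2906/11962)·1210/2906 = 4.5105549 × 10^7.
B: 17214²·(1 − 3254/17214)·568.1/3254 = 4.1954105 × 10^7.
Sum = 8.8658734 × 10^7.
SE = √(8.8658734 × 10^7) = 9416.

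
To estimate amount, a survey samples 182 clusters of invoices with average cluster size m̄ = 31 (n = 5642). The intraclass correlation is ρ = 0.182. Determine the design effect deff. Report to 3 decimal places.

deff = 1 + (31 − 1)·0.182 = 1 + 5.46 = 6.46.

6.460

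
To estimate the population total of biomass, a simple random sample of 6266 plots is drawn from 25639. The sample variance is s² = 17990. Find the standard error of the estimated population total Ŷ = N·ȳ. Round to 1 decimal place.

37763.3

Var(Ŷ) = N²·Var(ȳ) = N²·(1 − n/N)·s²/n.
f = 6266/25639 = 0.24439331; Var(ȳ) = 0.75560669·17990/6266 = 2.1693847.
Var(Ŷ) = 25639² · 2.1693847 = 1.4260631 × 10^9.
SE(Ŷ) = √(1.4260631 × 10^9) = 37763.3.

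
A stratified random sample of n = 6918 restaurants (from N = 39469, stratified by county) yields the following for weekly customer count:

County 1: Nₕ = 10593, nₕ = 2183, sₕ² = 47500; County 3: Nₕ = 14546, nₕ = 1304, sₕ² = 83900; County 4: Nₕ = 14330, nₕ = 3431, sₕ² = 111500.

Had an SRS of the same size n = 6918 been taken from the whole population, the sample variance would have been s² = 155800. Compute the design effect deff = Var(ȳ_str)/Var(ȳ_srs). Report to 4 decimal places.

0.6707

Var(ȳ_str) = Σ Wₕ²(1−fₕ)sₕ²/nₕ with Wₕ = Nₕ/39469:
  County 1: (10593/39469)²·(1−2183/10593)·47500/2183 = 1.2443501
  County 3: (14546/39469)²·(1−1304/14546)·83900/1304 = 7.9555332
  County 4: (14330/39469)²·(1−3431/14330)·111500/3431 = 3.2581775
  → Var(ȳ_str) = 12.458061.
Var(ȳ_srs) = (1 − 6918/39469)·155800/6918 = 18.573558.
deff = 12.458061 / 18.573558 = 0.6707.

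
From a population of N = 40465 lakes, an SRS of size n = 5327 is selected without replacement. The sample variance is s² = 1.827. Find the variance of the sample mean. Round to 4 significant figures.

Under SRS without replacement, Var(ȳ) = (1 − f)·s²/n with f = n/N = 5327/40465 = 0.13164463.
Var(ȳ) = (1 − 0.13164463)·1.827/5327 = 0.86835537·3.4296978 × 10^-4 = 2.9781965 × 10^-4.

2.978 × 10^-4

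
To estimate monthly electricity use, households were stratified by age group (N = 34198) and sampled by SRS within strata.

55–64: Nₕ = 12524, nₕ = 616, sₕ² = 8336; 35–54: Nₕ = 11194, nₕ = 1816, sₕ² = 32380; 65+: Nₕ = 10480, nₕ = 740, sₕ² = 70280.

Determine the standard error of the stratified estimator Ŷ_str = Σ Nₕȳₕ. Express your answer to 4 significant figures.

116600

Var(Ŷ_str) = Σₕ Nₕ²(1 − fₕ)sₕ²/nₕ.
55–64: 12524²·(1 − 616/12524)·8336/616 = 2.0181753 × 10^9.
35–54: 11194²·(1 − 1816/11194)·32380/1816 = 1.8717875 × 10^9.
65+: 10480²·(1 − 740/10480)·70280/740 = 9.6943852 × 10^9.
Sum = 1.3584348 × 10^10.
SE = √(1.3584348 × 10^10) = 116600.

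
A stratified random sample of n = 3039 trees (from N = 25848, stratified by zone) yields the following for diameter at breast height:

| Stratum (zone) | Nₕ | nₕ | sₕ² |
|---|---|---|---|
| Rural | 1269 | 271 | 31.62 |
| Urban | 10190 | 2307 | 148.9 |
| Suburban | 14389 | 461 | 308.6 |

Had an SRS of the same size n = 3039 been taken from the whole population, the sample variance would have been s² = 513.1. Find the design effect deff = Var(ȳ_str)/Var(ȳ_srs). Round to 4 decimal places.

Var(ȳ_str) = Σ Wₕ²(1−fₕ)sₕ²/nₕ with Wₕ = Nₕ/25848:
  Rural: (1269/25848)²·(1−271/1269)·31.62/271 = 2.2117236 × 10^-4
  Urban: (10190/25848)²·(1−2307/10190)·148.9/2307 = 0.00775995
  Suburban: (14389/25848)²·(1−461/14389)·308.6/461 = 0.20079851
  → Var(ȳ_str) = 0.20877963.
Var(ȳ_srs) = (1 − 3039/25848)·513.1/3039 = 0.14898777.
deff = 0.20877963 / 0.14898777 = 1.4013.

1.4013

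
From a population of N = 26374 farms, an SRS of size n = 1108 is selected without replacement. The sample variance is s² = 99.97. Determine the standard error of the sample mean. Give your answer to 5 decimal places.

Under SRS without replacement, Var(ȳ) = (1 − f)·s²/n with f = n/N = 1108/26374 = 0.04201107.
Var(ȳ) = (1 − 0.04201107)·99.97/1108 = 0.95798893·0.090225632 = 0.086435156.
SE(ȳ) = √(0.086435156) = 0.29400.

0.29400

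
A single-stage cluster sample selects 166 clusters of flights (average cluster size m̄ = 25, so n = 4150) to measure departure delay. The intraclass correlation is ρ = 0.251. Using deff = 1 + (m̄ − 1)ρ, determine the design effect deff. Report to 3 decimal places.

deff = 1 + (25 − 1)·0.251 = 1 + 6.024 = 7.024.

7.024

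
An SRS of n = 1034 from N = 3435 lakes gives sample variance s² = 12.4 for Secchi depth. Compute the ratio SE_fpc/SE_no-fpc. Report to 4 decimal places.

0.8361

f = n/N = 1034/3435 = 0.30101892.
SE_no-fpc = √(s²/n) = 0.10950919; SE_fpc = √((1−f)s²/n) = 0.091555256.
Ratio = √(1−f) = 0.83605088.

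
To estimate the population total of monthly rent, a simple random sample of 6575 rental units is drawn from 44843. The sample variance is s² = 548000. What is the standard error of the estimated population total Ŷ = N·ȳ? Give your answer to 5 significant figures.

378190

Var(Ŷ) = N²·Var(ȳ) = N²·(1 − n/N)·s²/n.
f = 6575/44843 = 0.14662266; Var(ȳ) = 0.85337734·548000/6575 = 71.125594.
Var(Ŷ) = 44843² · 71.125594 = 1.4302608 × 10^11.
SE(Ŷ) = √(1.4302608 × 10^11) = 378190.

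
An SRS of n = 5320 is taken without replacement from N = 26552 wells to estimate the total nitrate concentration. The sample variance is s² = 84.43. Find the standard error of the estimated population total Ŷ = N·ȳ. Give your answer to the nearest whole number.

2991

Var(Ŷ) = N²·Var(ȳ) = N²·(1 − n/N)·s²/n.
f = 5320/26552 = 0.20036155; Var(ȳ) = 0.79963845·84.43/5320 = 0.012690503.
Var(Ŷ) = 26552² · 0.012690503 = 8.9469151 × 10^6.
SE(Ŷ) = √(8.9469151 × 10^6) = 2991.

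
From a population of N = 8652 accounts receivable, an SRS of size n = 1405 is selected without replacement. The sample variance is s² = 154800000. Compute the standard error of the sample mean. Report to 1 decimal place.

303.8

Under SRS without replacement, Var(ȳ) = (1 − f)·s²/n with f = n/N = 1405/8652 = 0.16239020.
Var(ȳ) = (1 − 0.16239020)·154800000/1405 = 0.83760980·110177.94 = 92286.119.
SE(ȳ) = √(92286.119) = 303.8.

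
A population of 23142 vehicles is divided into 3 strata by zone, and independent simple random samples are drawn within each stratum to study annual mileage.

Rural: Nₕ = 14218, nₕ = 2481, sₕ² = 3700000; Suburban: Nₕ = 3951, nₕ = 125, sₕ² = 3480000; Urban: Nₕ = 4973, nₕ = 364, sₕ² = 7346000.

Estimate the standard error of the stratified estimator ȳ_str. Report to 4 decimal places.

45.9807

Var(ȳ_str) = Σₕ Wₕ²(1 − fₕ)sₕ²/nₕ with Wₕ = Nₕ/N, N = 23142.
Rural: Wₕ = 0.61438078; term = 0.61438078²·(1 − 0.17449712)·3700000/2481 = 464.69585.
Suburban: Wₕ = 0.17072855; term = 0.17072855²·(1 − 0.03163756)·3480000/125 = 785.81343.
Urban: Wₕ = 0.21489067; term = 0.21489067²·(1 − 0.07319525)·7346000/364 = 863.71991.
Sum = 2114.2292.
SE = √(2114.2292) = 45.9807.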